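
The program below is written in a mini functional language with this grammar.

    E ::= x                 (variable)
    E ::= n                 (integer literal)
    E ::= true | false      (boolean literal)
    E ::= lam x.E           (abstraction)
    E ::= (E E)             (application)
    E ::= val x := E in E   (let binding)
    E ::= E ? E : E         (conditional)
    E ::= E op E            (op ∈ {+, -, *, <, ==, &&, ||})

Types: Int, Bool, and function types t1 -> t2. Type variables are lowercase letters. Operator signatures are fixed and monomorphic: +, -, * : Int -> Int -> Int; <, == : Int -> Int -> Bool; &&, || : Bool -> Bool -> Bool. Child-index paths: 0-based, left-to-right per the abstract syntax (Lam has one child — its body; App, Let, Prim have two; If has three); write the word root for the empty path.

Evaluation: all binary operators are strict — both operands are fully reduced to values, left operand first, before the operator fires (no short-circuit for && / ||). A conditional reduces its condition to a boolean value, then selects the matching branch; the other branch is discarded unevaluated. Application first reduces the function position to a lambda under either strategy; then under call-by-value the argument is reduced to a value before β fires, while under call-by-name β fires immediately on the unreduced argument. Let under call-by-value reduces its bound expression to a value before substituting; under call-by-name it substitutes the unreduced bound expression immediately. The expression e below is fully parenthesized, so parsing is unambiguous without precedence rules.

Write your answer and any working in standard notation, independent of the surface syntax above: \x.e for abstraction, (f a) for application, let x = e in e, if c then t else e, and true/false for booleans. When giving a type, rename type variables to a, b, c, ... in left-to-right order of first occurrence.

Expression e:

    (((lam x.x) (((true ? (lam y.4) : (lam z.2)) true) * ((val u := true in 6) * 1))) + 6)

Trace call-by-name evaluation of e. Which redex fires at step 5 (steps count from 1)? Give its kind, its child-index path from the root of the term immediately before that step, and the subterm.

Answer: delta at 0.1 : (6 * 1)

Working:
step 0: (((\x.x) (((if true then (\y.4) else (\z.2)) true) * ((let u = true in 6) * 1))) + 6)
step 1: [beta@0] ((((if true then (\y.4) else (\z.2)) true) * ((let u = true in 6) * 1)) + 6)
step 2: [if@0.0.0] ((((\y.4) true) * ((let u = true in 6) * 1)) + 6)
step 3: [beta@0.0] ((4 * ((let u = true in 6) * 1)) + 6)
step 4: [let@0.1.0] ((4 * (6 * 1)) + 6)
step 5: [delta@0.1] ((4 * 6) + 6)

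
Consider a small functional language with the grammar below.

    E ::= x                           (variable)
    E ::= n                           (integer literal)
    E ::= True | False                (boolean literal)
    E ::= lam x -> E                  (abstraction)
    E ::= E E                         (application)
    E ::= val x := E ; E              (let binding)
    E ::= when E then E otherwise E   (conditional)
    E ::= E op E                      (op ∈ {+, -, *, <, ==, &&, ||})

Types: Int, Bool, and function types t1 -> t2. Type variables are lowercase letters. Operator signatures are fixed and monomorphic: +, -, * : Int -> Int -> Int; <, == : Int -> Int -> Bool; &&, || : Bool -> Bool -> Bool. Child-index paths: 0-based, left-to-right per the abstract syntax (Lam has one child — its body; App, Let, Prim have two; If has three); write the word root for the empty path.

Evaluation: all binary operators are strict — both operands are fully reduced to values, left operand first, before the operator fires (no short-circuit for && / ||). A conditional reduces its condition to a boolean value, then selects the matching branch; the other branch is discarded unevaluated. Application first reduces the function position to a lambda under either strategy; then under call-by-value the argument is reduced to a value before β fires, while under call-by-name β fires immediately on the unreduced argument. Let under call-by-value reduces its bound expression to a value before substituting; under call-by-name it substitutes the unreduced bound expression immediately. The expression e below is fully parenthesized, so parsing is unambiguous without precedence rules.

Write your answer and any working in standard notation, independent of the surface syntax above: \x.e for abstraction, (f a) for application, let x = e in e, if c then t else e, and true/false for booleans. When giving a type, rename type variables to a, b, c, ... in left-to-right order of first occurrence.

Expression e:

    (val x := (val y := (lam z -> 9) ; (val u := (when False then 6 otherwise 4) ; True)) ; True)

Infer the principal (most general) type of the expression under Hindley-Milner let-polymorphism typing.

Derivation:
\z._ : a -> Int
let y : forall. a -> Int
  unify Bool ~ Bool
  unify Int ~ Int
let u : Int
let x : Bool

Answer: Bool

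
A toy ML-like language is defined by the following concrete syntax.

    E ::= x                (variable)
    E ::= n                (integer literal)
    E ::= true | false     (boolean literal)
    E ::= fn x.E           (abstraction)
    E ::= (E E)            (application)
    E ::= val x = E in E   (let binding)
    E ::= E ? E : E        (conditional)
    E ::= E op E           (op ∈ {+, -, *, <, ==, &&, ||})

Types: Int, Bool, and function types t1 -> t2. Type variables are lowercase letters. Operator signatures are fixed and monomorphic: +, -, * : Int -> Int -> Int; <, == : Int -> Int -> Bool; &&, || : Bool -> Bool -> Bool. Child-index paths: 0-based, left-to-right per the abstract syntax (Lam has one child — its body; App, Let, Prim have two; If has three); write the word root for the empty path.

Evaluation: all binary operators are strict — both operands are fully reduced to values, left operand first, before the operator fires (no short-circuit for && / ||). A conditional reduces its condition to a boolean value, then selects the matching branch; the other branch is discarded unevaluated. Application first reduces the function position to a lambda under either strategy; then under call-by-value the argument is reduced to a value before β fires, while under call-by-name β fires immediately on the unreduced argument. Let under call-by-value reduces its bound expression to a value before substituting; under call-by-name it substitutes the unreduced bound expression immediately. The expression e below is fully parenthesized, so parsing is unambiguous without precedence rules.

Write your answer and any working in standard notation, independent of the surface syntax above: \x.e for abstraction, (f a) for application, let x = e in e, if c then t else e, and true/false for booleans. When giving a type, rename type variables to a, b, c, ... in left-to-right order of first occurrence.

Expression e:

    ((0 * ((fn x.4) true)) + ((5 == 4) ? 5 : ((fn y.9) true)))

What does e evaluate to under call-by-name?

Trace:
step 0: ((0 * ((\x.4) true)) + (if (5 == 4) then 5 else ((\y.9) true)))
step 1: [beta@0.1] ((0 * 4) + (if (5 == 4) then 5 else ((\y.9) true)))
step 2: [delta@0] (0 + (if (5 == 4) then 5 else ((\y.9) true)))
step 3: [delta@1.0] (0 + (if false then 5 else ((\y.9) true)))
step 4: [if@1] (0 + ((\y.9) true))
step 5: [beta@1] (0 + 9)
step 6: [delta@root] 9

Answer: 9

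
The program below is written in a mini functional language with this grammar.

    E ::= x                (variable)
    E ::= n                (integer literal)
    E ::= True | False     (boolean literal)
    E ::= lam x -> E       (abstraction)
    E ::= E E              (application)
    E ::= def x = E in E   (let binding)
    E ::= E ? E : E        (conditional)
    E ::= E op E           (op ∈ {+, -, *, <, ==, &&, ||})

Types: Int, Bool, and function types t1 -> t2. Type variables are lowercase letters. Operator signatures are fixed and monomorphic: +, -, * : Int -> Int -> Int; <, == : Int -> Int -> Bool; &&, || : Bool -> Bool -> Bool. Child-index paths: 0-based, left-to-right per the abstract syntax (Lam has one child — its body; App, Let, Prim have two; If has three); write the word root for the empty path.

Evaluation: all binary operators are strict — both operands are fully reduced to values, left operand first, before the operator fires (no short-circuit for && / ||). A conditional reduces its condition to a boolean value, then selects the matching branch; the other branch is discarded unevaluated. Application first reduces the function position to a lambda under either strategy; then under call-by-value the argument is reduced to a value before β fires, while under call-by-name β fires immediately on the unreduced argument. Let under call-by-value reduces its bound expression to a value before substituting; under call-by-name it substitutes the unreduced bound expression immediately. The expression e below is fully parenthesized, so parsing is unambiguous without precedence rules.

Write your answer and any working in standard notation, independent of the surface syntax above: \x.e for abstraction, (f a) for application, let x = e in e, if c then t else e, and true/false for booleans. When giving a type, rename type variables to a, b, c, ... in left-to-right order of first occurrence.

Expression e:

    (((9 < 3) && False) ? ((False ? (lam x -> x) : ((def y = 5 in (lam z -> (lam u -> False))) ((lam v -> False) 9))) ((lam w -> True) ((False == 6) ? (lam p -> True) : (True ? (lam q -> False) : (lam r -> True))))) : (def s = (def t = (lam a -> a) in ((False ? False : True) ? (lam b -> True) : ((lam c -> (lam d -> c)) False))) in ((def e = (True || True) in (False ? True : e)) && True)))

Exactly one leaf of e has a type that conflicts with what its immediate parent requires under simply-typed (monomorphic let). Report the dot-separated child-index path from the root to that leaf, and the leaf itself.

Trace:
  unify Int ~ Int
  unify Int ~ Int
  unify Bool ~ Bool
  unify Bool ~ Bool
  unify Bool ~ Bool
  unify Bool ~ Bool
x : a
\x._ : a -> a
let y : Int
\u._ : c -> Bool
\z._ : b -> c -> Bool
\v._ : d -> Bool
  unify d -> Bool ~ Int -> e
  unify d ~ Int
  unify Bool ~ e
_ _ : Bool
  unify b -> c -> Bool ~ Bool -> f
  unify b ~ Bool
  unify c -> Bool ~ f
_ _ : c -> Bool
  unify a -> a ~ c -> Bool
  unify a ~ c
  unify c ~ Bool
\w._ : g -> Bool
  unify Bool ~ Int
  FAIL: mismatch Bool ~ Int

Answer: 1.1.1.0.0 : false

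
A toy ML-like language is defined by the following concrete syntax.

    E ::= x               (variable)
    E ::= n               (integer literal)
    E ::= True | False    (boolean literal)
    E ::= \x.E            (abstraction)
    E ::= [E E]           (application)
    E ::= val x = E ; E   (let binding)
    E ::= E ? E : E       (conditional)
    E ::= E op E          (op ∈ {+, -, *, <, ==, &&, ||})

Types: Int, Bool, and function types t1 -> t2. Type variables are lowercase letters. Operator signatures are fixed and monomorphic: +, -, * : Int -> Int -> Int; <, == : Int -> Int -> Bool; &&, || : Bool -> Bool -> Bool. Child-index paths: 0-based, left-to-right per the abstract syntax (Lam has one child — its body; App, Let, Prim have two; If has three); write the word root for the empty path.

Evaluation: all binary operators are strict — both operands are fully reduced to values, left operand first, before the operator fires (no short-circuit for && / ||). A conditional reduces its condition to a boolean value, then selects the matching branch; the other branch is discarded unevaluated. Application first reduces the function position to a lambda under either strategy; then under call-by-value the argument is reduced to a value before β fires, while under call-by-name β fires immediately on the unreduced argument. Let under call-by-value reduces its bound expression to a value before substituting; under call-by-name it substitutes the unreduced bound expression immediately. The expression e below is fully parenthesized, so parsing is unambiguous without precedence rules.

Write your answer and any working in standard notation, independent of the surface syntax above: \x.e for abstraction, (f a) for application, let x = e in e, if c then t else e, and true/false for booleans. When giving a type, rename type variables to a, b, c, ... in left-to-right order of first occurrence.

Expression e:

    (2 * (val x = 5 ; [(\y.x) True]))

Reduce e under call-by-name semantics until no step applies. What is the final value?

Answer: 10

Working:
step 0: (2 * (let x = 5 in ((\y.x) true)))
step 1: [let@1] (2 * ((\y.5) true))
step 2: [beta@1] (2 * 5)
step 3: [delta@root] 10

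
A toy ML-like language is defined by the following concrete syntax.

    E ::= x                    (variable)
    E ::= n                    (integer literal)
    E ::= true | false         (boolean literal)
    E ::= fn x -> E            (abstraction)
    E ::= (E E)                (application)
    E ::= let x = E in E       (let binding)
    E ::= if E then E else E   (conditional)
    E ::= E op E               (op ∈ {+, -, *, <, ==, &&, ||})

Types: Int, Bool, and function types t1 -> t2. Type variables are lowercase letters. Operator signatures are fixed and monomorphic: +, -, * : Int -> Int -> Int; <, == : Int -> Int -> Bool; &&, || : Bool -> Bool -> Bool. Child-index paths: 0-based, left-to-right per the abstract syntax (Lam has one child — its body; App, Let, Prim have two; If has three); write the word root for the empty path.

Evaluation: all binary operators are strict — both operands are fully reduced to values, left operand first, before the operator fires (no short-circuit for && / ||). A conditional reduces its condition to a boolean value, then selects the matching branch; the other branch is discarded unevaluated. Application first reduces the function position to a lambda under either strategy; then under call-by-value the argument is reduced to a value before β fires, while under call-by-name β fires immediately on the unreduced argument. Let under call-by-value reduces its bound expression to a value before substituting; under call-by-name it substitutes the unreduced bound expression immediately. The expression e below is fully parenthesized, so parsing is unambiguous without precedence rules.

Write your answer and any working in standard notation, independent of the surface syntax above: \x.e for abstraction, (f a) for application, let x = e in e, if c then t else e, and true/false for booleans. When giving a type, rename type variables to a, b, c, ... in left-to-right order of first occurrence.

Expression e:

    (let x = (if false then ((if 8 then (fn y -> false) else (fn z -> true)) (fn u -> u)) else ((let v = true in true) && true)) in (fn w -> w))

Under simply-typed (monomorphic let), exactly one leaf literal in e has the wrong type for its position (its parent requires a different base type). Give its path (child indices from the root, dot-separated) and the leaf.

Answer: 0.1.0.0 : 8

Working:
  unify Bool ~ Bool
  unify Int ~ Bool
  FAIL: mismatch Int ~ Bool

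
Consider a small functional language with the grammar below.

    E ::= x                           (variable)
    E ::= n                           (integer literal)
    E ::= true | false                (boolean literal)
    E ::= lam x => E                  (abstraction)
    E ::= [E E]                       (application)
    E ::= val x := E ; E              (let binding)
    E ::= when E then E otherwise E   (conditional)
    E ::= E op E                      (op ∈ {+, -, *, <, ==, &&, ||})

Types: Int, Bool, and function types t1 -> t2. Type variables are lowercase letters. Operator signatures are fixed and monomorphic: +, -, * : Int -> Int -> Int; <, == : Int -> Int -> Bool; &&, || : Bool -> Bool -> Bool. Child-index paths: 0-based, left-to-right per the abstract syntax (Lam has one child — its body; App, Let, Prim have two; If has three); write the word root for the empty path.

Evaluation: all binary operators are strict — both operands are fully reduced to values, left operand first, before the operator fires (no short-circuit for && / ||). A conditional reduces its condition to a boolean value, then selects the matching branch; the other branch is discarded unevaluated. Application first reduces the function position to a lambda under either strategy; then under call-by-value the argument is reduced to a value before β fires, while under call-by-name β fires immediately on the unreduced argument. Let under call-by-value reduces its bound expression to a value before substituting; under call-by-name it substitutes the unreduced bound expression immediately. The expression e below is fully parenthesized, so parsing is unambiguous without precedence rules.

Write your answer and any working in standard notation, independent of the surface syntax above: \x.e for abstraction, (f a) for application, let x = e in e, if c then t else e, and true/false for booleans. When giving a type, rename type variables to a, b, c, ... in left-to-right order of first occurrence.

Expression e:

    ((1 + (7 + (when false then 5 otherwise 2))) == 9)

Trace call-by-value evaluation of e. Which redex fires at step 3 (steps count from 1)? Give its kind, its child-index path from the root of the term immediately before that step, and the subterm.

Derivation:
step 0: ((1 + (7 + (if false then 5 else 2))) == 9)
step 1: [if@0.1.1] ((1 + (7 + 2)) == 9)
step 2: [delta@0.1] ((1 + 9) == 9)
step 3: [delta@0] (10 == 9)

Answer: delta at 0 : (1 + 9)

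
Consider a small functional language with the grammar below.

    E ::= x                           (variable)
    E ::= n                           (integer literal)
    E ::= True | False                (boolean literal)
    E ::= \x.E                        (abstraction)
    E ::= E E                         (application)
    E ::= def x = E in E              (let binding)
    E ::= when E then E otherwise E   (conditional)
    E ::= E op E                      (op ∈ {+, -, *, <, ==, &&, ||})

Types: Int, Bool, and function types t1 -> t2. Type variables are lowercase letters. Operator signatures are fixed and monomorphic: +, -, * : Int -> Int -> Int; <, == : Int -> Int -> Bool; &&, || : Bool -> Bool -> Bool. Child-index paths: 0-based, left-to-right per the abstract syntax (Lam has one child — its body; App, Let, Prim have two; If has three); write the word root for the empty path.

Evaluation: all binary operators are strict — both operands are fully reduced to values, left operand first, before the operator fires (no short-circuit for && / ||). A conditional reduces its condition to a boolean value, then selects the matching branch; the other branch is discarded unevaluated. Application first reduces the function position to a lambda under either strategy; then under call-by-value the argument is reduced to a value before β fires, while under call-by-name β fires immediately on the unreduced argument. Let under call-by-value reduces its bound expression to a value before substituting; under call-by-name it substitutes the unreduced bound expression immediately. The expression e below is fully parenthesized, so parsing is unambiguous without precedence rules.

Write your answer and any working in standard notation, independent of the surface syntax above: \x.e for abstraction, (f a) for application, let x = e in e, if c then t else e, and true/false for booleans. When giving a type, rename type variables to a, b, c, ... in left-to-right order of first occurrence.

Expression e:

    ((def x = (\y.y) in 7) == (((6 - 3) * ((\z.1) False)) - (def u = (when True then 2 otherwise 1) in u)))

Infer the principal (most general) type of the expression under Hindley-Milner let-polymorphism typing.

Working:
y : a
\y._ : a -> a
let x : forall. a -> a
  unify Int ~ Int
  unify Int ~ Int
  unify Int ~ Int
  unify Int ~ Int
\z._ : b -> Int
  unify b -> Int ~ Bool -> c
  unify b ~ Bool
  unify Int ~ c
_ _ : Int
  unify Int ~ Int
  unify Int ~ Int
  unify Bool ~ Bool
  unify Int ~ Int
let u : Int
u : Int
  unify Int ~ Int
  unify Int ~ Int

Answer: Bool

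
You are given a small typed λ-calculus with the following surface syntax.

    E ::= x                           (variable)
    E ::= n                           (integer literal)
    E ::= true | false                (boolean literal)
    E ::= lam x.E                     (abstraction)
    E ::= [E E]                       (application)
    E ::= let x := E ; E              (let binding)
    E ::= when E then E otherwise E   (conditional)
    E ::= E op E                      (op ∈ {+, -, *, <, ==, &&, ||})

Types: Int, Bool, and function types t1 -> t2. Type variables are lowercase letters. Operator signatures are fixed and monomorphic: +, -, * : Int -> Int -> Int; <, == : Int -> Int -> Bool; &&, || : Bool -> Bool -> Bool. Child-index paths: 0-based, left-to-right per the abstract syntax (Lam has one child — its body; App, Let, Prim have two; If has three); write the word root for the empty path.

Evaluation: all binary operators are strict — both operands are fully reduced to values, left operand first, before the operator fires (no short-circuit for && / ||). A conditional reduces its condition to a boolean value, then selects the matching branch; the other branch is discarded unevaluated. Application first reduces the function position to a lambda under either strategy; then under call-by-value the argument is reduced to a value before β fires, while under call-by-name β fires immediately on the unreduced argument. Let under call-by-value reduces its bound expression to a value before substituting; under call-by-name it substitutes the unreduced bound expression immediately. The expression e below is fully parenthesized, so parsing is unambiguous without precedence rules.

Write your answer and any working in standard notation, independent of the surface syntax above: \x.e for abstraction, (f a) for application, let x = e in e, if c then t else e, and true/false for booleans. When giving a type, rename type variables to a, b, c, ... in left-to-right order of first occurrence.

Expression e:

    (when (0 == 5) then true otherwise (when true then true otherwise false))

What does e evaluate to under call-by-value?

Working:
step 0: (if (0 == 5) then true else (if true then true else false))
step 1: [delta@0] (if false then true else (if true then true else false))
step 2: [if@root] (if true then true else false)
step 3: [if@root] true

Answer: true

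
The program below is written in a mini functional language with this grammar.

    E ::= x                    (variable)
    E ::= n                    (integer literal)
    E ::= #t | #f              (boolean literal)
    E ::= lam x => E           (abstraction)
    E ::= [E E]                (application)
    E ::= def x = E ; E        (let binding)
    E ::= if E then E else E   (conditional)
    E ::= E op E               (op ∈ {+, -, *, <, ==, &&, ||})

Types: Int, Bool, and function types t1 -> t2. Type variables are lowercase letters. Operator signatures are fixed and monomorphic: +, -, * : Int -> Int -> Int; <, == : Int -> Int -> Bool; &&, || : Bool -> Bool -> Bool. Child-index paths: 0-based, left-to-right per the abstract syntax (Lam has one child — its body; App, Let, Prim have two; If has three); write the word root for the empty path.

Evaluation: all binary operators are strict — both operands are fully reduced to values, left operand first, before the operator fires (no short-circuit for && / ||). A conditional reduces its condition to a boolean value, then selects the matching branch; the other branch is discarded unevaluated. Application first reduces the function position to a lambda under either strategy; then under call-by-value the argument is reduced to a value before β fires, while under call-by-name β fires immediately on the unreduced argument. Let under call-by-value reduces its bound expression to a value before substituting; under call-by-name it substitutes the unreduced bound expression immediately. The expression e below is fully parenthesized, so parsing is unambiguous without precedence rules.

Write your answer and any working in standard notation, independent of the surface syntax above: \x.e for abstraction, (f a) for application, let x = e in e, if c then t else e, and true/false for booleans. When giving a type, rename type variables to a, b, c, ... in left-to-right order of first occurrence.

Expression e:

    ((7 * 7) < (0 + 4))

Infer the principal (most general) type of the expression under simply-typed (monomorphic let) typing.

Answer: Bool

Derivation:
  unify Int ~ Int
  unify Int ~ Int
  unify Int ~ Int
  unify Int ~ Int
  unify Int ~ Int
  unify Int ~ Int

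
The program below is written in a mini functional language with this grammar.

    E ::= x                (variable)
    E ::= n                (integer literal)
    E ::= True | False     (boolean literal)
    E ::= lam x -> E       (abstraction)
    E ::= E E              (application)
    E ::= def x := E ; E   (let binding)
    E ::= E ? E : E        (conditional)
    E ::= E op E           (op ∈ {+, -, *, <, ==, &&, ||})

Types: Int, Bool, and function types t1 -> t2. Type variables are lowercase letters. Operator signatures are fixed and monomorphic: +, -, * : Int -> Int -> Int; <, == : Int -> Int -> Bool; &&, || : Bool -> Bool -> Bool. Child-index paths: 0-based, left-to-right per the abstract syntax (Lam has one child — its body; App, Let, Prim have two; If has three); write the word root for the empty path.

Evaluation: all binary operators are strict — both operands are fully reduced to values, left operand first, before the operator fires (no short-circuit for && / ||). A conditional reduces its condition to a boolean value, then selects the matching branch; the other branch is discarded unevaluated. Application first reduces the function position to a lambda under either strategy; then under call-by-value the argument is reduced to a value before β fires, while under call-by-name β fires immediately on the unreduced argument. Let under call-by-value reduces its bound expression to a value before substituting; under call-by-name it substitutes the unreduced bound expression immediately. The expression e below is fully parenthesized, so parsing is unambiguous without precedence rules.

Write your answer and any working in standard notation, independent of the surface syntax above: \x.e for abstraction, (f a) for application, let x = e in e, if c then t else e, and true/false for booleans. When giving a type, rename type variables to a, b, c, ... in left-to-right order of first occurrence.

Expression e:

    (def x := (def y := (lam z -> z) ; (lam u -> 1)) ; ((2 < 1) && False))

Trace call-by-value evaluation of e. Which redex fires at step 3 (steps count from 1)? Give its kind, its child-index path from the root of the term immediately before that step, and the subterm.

Working:
step 0: (let x = (let y = (\z.z) in (\u.1)) in ((2 < 1) && false))
step 1: [let@0] (let x = (\u.1) in ((2 < 1) && false))
step 2: [let@root] ((2 < 1) && false)
step 3: [delta@0] (false && false)

Answer: delta at 0 : (2 < 1)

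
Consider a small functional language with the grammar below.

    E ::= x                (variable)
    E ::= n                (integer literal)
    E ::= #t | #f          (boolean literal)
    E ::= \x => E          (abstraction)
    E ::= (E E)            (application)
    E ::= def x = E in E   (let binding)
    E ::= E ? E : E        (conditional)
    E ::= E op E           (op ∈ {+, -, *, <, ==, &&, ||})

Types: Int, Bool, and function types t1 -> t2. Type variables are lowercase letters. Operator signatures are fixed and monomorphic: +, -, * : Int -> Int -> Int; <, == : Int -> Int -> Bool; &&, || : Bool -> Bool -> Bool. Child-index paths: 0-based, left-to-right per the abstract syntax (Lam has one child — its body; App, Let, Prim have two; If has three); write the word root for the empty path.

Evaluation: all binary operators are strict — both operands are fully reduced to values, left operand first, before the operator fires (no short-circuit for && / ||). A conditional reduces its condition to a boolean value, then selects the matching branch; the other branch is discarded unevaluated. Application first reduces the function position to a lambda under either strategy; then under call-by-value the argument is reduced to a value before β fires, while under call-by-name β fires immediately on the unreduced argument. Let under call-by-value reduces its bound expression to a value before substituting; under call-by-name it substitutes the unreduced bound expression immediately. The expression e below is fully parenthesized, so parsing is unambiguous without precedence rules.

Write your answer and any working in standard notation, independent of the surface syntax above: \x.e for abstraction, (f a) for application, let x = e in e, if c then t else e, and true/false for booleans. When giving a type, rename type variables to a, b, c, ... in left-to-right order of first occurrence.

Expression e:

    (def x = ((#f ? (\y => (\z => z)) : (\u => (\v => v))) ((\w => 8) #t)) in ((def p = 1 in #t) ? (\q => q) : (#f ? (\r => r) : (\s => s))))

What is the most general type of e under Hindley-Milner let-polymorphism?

Derivation:
  unify Bool ~ Bool
z : b
\z._ : b -> b
\y._ : a -> b -> b
v : d
\v._ : d -> d
\u._ : c -> d -> d
  unify a -> b -> b ~ c -> d -> d
  unify a ~ c
  unify b -> b ~ d -> d
  unify b ~ d
  unify d ~ d
\w._ : e -> Int
  unify e -> Int ~ Bool -> f
  unify e ~ Bool
  unify Int ~ f
_ _ : Int
  unify c -> d -> d ~ Int -> g
  unify c ~ Int
  unify d -> d ~ g
_ _ : d -> d
let x : forall. d -> d
let p : Int
  unify Bool ~ Bool
q : h
\q._ : h -> h
  unify Bool ~ Bool
r : i
\r._ : i -> i
s : j
\s._ : j -> j
  unify i -> i ~ j -> j
  unify i ~ j
  unify j ~ j
  unify h -> h ~ j -> j
  unify h ~ j
  unify j ~ j

Answer: a -> a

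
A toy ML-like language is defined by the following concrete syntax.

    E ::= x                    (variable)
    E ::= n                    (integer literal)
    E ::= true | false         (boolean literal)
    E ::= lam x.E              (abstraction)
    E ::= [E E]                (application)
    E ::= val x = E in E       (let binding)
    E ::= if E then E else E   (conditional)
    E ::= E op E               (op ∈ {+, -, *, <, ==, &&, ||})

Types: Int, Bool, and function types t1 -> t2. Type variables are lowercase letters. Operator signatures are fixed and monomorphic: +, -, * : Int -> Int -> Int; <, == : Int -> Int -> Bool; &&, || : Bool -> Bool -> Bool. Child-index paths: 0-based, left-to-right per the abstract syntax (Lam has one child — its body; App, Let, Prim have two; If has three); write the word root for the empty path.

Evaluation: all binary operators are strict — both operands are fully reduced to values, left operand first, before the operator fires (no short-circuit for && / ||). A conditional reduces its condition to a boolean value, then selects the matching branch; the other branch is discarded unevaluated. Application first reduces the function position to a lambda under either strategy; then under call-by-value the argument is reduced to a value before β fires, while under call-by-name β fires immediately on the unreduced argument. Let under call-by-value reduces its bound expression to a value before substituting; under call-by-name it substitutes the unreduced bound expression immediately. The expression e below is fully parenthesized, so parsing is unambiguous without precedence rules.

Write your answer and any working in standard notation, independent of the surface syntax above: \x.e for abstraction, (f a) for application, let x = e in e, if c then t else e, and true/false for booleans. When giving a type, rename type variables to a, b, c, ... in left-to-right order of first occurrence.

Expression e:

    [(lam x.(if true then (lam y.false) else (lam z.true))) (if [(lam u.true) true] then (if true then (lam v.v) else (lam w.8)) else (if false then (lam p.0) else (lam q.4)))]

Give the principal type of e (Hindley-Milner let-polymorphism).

Answer: a -> Bool

Working:
  unify Bool ~ Bool
\y._ : b -> Bool
\z._ : c -> Bool
  unify b -> Bool ~ c -> Bool
  unify b ~ c
  unify Bool ~ Bool
\x._ : a -> c -> Bool
\u._ : d -> Bool
  unify d -> Bool ~ Bool -> e
  unify d ~ Bool
  unify Bool ~ e
_ _ : Bool
  unify Bool ~ Bool
  unify Bool ~ Bool
v : f
\v._ : f -> f
\w._ : g -> Int
  unify f -> f ~ g -> Int
  unify f ~ g
  unify g ~ Int
  unify Bool ~ Bool
\p._ : h -> Int
\q._ : i -> Int
  unify h -> Int ~ i -> Int
  unify h ~ i
  unify Int ~ Int
  unify Int -> Int ~ i -> Int
  unify Int ~ i
  unify Int ~ Int
  unify a -> c -> Bool ~ (Int -> Int) -> j
  unify a ~ Int -> Int
  unify c -> Bool ~ j
_ _ : c -> Bool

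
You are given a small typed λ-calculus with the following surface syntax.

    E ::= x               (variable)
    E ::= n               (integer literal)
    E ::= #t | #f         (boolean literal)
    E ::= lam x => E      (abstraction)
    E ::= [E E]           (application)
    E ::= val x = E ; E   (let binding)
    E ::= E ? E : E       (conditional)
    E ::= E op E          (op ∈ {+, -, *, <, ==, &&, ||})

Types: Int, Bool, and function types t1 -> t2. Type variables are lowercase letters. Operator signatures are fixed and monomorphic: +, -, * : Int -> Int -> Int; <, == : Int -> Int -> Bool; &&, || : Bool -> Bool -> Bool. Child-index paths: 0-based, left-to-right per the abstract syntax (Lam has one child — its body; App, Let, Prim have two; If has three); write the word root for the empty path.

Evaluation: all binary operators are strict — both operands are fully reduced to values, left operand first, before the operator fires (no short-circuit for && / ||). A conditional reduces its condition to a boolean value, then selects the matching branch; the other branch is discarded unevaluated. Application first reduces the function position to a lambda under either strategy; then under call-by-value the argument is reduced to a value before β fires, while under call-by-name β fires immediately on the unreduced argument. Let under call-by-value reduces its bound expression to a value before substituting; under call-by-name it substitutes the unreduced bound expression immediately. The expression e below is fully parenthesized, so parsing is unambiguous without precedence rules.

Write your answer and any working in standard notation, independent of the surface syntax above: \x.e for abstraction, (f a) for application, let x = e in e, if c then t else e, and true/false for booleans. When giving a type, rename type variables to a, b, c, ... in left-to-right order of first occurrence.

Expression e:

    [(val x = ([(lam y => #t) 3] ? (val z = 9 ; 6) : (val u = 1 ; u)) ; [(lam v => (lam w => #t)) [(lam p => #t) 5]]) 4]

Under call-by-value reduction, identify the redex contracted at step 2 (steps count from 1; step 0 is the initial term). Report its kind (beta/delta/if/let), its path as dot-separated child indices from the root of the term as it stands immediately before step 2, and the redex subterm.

Answer: if at 0.0 : (if true then (let z = 9 in 6) else (let u = 1 in u))

Working:
step 0: ((let x = (if ((\y.true) 3) then (let z = 9 in 6) else (let u = 1 in u)) in ((\v.(\w.true)) ((\p.true) 5))) 4)
step 1: [beta@0.0.0] ((let x = (if true then (let z = 9 in 6) else (let u = 1 in u)) in ((\v.(\w.true)) ((\p.true) 5))) 4)
step 2: [if@0.0] ((let x = (let z = 9 in 6) in ((\v.(\w.true)) ((\p.true) 5))) 4)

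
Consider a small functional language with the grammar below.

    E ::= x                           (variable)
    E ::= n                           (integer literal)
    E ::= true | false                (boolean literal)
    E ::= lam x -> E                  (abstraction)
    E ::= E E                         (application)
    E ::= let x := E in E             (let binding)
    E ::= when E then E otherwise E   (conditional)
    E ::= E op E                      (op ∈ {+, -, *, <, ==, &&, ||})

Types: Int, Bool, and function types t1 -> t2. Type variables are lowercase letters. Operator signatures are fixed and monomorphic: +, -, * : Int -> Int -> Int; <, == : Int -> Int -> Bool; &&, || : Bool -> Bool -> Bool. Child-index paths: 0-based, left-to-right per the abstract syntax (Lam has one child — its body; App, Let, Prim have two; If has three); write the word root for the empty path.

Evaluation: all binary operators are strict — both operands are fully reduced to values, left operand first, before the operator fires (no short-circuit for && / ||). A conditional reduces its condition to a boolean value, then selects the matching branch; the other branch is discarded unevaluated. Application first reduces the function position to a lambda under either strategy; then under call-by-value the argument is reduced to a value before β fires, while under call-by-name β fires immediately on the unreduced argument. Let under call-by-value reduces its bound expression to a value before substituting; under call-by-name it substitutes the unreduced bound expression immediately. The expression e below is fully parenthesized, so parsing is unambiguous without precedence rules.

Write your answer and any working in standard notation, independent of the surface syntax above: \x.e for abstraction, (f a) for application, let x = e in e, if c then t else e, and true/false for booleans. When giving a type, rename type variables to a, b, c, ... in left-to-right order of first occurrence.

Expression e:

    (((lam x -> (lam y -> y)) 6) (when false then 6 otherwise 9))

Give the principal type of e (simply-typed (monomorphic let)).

Trace:
y : b
\y._ : b -> b
\x._ : a -> b -> b
  unify a -> b -> b ~ Int -> c
  unify a ~ Int
  unify b -> b ~ c
_ _ : b -> b
  unify Bool ~ Bool
  unify Int ~ Int
  unify b -> b ~ Int -> d
  unify b ~ Int
  unify Int ~ d
_ _ : Int

Answer: Int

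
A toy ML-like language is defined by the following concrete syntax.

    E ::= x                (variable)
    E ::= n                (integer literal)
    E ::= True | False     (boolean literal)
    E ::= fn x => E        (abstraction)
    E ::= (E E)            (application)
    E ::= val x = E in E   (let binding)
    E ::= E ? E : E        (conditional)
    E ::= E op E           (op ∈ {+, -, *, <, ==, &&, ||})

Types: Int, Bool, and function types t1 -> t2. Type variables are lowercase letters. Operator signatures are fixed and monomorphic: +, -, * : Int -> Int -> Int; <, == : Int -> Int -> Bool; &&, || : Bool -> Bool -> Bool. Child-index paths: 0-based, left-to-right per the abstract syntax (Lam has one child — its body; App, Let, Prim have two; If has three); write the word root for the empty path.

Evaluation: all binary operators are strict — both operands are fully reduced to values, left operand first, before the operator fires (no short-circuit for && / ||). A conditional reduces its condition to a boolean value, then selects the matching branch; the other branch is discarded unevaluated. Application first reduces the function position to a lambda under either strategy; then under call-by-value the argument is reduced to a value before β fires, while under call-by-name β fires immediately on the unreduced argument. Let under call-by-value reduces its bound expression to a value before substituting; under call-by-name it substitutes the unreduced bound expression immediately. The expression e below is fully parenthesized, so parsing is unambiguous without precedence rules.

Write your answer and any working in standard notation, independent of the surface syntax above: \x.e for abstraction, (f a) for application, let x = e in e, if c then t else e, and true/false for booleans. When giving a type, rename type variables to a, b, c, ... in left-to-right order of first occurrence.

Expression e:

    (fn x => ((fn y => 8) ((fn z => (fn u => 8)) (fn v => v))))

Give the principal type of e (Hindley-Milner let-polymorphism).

Answer: a -> Int

Working:
\y._ : b -> Int
\u._ : d -> Int
\z._ : c -> d -> Int
v : e
\v._ : e -> e
  unify c -> d -> Int ~ (e -> e) -> f
  unify c ~ e -> e
  unify d -> Int ~ f
_ _ : d -> Int
  unify b -> Int ~ (d -> Int) -> g
  unify b ~ d -> Int
  unify Int ~ g
_ _ : Int
\x._ : a -> Int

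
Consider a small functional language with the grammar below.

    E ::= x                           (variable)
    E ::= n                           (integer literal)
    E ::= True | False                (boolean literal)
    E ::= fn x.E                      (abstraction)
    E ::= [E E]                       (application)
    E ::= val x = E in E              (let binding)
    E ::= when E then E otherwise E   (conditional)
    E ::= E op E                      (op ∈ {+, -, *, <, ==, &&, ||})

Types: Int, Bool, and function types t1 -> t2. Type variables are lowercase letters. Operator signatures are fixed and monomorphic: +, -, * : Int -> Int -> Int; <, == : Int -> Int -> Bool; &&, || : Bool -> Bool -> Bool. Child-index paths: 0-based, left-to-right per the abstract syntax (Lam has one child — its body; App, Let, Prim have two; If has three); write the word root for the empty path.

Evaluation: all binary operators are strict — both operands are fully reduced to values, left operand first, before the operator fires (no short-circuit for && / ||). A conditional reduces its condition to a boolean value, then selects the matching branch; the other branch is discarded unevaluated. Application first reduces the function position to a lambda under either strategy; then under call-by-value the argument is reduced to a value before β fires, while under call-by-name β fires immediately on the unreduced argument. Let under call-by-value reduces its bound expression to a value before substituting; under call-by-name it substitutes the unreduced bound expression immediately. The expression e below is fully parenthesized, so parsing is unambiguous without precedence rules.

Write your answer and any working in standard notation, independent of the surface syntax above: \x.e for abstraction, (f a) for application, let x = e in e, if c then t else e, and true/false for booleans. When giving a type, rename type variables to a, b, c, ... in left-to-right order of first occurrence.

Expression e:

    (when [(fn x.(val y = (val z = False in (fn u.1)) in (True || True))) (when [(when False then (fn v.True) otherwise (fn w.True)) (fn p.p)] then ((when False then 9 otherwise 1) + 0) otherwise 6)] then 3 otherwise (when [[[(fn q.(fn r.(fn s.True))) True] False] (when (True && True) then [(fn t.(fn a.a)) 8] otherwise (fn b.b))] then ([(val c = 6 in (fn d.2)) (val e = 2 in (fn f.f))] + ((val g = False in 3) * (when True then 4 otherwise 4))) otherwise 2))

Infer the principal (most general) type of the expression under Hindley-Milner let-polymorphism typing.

Answer: Int

Trace:
let z : Bool
\u._ : b -> Int
let y : forall. b -> Int
  unify Bool ~ Bool
  unify Bool ~ Bool
\x._ : a -> Bool
  unify Bool ~ Bool
\v._ : c -> Bool
\w._ : d -> Bool
  unify c -> Bool ~ d -> Bool
  unify c ~ d
  unify Bool ~ Bool
p : e
\p._ : e -> e
  unify d -> Bool ~ (e -> e) -> f
  unify d ~ e -> e
  unify Bool ~ f
_ _ : Bool
  unify Bool ~ Bool
  unify Bool ~ Bool
  unify Int ~ Int
  unify Int ~ Int
  unify Int ~ Int
  unify Int ~ Int
  unify a -> Bool ~ Int -> g
  unify a ~ Int
  unify Bool ~ g
_ _ : Bool
  unify Bool ~ Bool
\s._ : j -> Bool
\r._ : i -> j -> Bool
\q._ : h -> i -> j -> Bool
  unify h -> i -> j -> Bool ~ Bool -> k
  unify h ~ Bool
  unify i -> j -> Bool ~ k
_ _ : i -> j -> Bool
  unify i -> j -> Bool ~ Bool -> l
  unify i ~ Bool
  unify j -> Bool ~ l
_ _ : j -> Bool
  unify Bool ~ Bool
  unify Bool ~ Bool
  unify Bool ~ Bool
a : n
\a._ : n -> n
\t._ : m -> n -> n
  unify m -> n -> n ~ Int -> o
  unify m ~ Int
  unify n -> n ~ o
_ _ : n -> n
b : p
\b._ : p -> p
  unify n -> n ~ p -> p
  unify n ~ p
  unify p ~ p
  unify j -> Bool ~ (p -> p) -> q
  unify j ~ p -> p
  unify Bool ~ q
_ _ : Bool
  unify Bool ~ Bool
let c : Int
\d._ : r -> Int
let e : Int
f : s
\f._ : s -> s
  unify r -> Int ~ (s -> s) -> t
  unify r ~ s -> s
  unify Int ~ t
_ _ : Int
  unify Int ~ Int
let g : Bool
  unify Int ~ Int
  unify Bool ~ Bool
  unify Int ~ Int
  unify Int ~ Int
  unify Int ~ Int
  unify Int ~ Int
  unify Int ~ Int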